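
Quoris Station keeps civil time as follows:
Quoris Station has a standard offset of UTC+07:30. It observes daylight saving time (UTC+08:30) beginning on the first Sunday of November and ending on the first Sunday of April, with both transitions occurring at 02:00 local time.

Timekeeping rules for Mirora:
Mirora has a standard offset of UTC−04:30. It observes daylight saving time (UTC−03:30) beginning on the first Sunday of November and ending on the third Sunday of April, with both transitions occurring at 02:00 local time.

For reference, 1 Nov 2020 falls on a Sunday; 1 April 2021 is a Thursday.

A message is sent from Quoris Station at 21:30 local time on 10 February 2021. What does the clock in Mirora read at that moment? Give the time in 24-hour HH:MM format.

1 November 2020 is a Sunday, so the first Sunday is November 1.
1 April 2021 is a Thursday, so the first Sunday is April 4.
10 February 2021 lies within the daylight-saving period (1 November 2020 – 4 April 2021), so Quoris Station is on daylight time, UTC+08:30.
21:30 Quoris Station − 8h30m = 13:00 UTC.
1 November 2020 is a Sunday, so the first Sunday is November 1.
1 April 2021 is a Thursday, so the first Sunday is April 4 and the third is April 18.
At the standard offset (UTC−04:30), 13:00 UTC − 4h30m = 08:30 Mirora standard time.
The standard-time date in Mirora, 10 February 2021, falls between 1 November 2020 and 18 April 2021, so daylight saving is in effect and Mirora is at UTC−03:30.
13:00 UTC − 3h30m = 09:30 Mirora.

09:30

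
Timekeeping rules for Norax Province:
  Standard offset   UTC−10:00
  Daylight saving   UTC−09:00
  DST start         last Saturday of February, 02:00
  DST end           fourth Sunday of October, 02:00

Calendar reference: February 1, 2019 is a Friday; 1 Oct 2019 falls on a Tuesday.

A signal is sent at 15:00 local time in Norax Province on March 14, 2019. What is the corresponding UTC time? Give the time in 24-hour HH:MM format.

00:00

1 February 2019 is a Friday, so Saturdays fall on 2, 9, 16, 23; the last is February 23.
1 October 2019 is a Tuesday, so the first Sunday is October 6 and the fourth is October 27.
March 14, 2019 lies within the daylight-saving period (23 February – 27 October), so Norax Province is on daylight time, UTC−09:00.
15:00 local + 9h = 00:00 UTC (rolling into the next day, 15 March 2019).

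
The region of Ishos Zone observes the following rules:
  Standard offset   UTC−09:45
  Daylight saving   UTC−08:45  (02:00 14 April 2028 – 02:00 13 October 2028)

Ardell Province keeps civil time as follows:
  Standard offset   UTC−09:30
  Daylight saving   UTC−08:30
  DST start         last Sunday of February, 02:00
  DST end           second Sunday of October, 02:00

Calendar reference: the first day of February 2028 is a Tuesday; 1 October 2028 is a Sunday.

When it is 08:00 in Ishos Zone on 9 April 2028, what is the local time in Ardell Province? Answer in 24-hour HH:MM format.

9 April 2028 is outside the daylight-saving period (14 April – 13 October), so Ishos Zone is on standard time, UTC−09:45.
08:00 Ishos Zone + 9h45m = 17:45 UTC.
1 February 2028 is a Tuesday, so Sundays fall on 6, 13, 20, 27; the last is February 27.
1 October 2028 is a Sunday, so the first Sunday is October 1 and the second is October 8.
At the standard offset (UTC−09:30), 17:45 UTC − 9h30m = 08:15 Ardell Province standard time.
The standard-time date in Ardell Province, 9 April 2028, falls between 27 February and 8 October, so daylight saving is in effect and Ardell Province is at UTC−08:30.
17:45 UTC − 8h30m = 09:15 Ardell Province.

09:15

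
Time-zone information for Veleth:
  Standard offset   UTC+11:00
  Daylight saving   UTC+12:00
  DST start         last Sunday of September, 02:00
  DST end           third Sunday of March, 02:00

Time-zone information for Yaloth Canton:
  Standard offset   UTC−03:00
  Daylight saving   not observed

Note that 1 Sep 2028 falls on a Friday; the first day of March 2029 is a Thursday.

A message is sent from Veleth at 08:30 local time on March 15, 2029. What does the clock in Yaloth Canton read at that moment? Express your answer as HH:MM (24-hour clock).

17:30

1 September 2028 is a Friday, so Sundays fall on 3, 10, 17, 24; the last is September 24.
1 March 2029 is a Thursday, so the first Sunday is March 4 and the third is March 18.
March 15, 2029 lies within the daylight-saving period (24 September 2028 – 18 March 2029), so Veleth is on daylight time, UTC+12:00.
08:30 Veleth − 12h = 20:30 UTC (rolling into the previous day, 14 March 2029).
Yaloth Canton stays on UTC−03:00 all year.
20:30 UTC − 3h = 17:30 Yaloth Canton.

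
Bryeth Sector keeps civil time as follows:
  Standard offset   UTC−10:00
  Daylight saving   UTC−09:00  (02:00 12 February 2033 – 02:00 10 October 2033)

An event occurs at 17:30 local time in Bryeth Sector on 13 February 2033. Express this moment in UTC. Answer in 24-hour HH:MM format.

02:30

13 February 2033 falls between 12 February and 10 October, so daylight saving is in effect and Bryeth Sector is at UTC−09:00.
17:30 local + 9h = 02:30 UTC (rolling into the next day, 14 February 2033).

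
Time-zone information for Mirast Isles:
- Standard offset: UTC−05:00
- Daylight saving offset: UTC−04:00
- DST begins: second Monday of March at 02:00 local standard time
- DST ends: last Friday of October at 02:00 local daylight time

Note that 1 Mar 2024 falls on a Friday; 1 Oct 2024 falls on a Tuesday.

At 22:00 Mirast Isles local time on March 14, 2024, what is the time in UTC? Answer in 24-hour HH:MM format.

02:00

1 March 2024 is a Friday, so the first Monday is March 4 and the second is March 11.
1 October 2024 is a Tuesday, so Fridays fall on 4, 11, 18, 25; the last is October 25.
March 14, 2024 lies within the daylight-saving period (11 March – 25 October), so Mirast Isles is on daylight time, UTC−04:00.
22:00 local + 4h = 02:00 UTC (rolling into the next day, 15 March 2024).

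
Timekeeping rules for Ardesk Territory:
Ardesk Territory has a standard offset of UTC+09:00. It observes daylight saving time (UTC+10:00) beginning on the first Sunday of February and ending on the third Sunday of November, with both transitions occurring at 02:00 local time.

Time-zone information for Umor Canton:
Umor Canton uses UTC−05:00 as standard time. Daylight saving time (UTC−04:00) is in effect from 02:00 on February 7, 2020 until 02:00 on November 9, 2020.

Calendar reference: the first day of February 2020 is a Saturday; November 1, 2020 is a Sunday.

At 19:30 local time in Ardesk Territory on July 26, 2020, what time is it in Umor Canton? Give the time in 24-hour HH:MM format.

05:30

1 February 2020 is a Saturday, so the first Sunday is February 2.
1 November 2020 is a Sunday, so the first Sunday is November 1 and the third is November 15.
July 26, 2020 lies within the daylight-saving period (2 February – 15 November), so Ardesk Territory is on daylight time, UTC+10:00.
19:30 Ardesk Territory − 10h = 09:30 UTC.
At the standard offset (UTC−05:00), 09:30 UTC − 5h = 04:30 Umor Canton standard time.
Daylight saving runs 7 February – 9 November; the standard-time date in Umor Canton, July 26, 2020, is inside that window, so Umor Canton is at UTC−04:00.
09:30 UTC − 4h = 05:30 Umor Canton.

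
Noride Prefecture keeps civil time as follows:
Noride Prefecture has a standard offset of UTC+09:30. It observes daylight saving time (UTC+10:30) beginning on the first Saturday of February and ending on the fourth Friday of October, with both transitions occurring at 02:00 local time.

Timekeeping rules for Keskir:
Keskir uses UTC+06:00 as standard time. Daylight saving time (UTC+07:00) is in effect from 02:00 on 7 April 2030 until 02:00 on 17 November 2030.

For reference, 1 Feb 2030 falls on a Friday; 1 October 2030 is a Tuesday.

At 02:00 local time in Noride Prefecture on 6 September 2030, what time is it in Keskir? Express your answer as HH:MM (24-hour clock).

1 February 2030 is a Friday, so the first Saturday is February 2.
1 October 2030 is a Tuesday, so the first Friday is October 4 and the fourth is October 25.
6 September 2030 falls between 2 February and 25 October, so daylight saving is in effect and Noride Prefecture is at UTC+10:30.
02:00 Noride Prefecture − 10h30m = 15:30 UTC (rolling into the previous day, 5 September 2030).
At the standard offset (UTC+06:00), 15:30 UTC + 6h = 21:30 Keskir standard time.
The standard-time date in Keskir, 5 September 2030, falls between 7 April and 17 November, so daylight saving is in effect and Keskir is at UTC+07:00.
15:30 UTC + 7h = 22:30 Keskir.

22:30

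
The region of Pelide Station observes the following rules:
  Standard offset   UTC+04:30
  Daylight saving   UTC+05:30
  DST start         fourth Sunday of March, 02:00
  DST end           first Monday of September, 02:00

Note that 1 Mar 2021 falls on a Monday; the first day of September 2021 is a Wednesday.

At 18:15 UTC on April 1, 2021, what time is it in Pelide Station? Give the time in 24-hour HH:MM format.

23:45

1 March 2021 is a Monday, so the first Sunday is March 7 and the fourth is March 28.
1 September 2021 is a Wednesday, so the first Monday is September 6.
At the standard offset (UTC+04:30), 18:15 UTC + 4h30m = 22:45 Pelide Station standard time.
Daylight saving runs 28 March – 6 September; the standard-time date in Pelide Station, April 1, 2021, is inside that window, so Pelide Station is at UTC+05:30.
18:15 UTC + 5h30m = 23:45 local.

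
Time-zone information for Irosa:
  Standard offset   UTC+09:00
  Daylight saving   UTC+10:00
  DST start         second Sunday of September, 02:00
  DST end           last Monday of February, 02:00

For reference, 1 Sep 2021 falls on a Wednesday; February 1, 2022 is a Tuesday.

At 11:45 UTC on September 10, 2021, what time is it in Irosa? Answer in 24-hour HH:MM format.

20:45

1 September 2021 is a Wednesday, so the first Sunday is September 5 and the second is September 12.
1 February 2022 is a Tuesday, so Mondays fall on 7, 14, 21, 28; the last is February 28.
At the standard offset (UTC+09:00), 11:45 UTC + 9h = 20:45 Irosa standard time.
Daylight saving runs 12 September 2021 – 28 February 2022; the standard-time date in Irosa, September 10, 2021, is outside that window, so Irosa is on standard time at UTC+09:00.
11:45 UTC + 9h = 20:45 local.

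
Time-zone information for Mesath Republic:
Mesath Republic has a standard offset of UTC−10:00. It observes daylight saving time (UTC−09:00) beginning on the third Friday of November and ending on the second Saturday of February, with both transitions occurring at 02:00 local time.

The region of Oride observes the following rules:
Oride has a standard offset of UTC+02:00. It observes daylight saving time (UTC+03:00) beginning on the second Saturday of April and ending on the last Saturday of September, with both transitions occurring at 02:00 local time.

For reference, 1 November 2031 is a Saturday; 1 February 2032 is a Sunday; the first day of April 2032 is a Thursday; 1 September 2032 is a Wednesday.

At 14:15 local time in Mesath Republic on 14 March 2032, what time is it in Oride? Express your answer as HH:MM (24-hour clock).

02:15

1 November 2031 is a Saturday, so the first Friday is November 7 and the third is November 21.
1 February 2032 is a Sunday, so the first Saturday is February 7 and the second is February 14.
14 March 2032 does not fall between 21 November 2031 and 14 February 2032, so daylight saving is not in effect and Mesath Republic is at UTC−10:00.
14:15 Mesath Republic + 10h = 00:15 UTC (rolling into the next day, 15 March 2032).
1 April 2032 is a Thursday, so the first Saturday is April 3 and the second is April 10.
1 September 2032 is a Wednesday, so Saturdays fall on 4, 11, 18, 25; the last is September 25.
At the standard offset (UTC+02:00), 00:15 UTC + 2h = 02:15 Oride standard time.
Daylight saving runs 10 April – 25 September; the standard-time date in Oride, 15 March 2032, is outside that window, so Oride is on standard time at UTC+02:00.
00:15 UTC + 2h = 02:15 Oride.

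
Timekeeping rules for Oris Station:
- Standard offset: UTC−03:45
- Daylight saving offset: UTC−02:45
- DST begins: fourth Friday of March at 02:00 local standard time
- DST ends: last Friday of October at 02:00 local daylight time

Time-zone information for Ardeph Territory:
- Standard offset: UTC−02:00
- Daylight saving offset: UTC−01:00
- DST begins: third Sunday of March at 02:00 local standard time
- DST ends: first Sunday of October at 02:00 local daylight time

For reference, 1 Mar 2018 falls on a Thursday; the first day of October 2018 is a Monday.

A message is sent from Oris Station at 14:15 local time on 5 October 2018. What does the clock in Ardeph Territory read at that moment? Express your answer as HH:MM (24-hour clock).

16:00

1 March 2018 is a Thursday, so the first Friday is March 2 and the fourth is March 23.
1 October 2018 is a Monday, so Fridays fall on 5, 12, 19, 26; the last is October 26.
Daylight saving runs 23 March – 26 October; 5 October 2018 is inside that window, so Oris Station is at UTC−02:45.
14:15 Oris Station + 2h45m = 17:00 UTC.
1 March 2018 is a Thursday, so the first Sunday is March 4 and the third is March 18.
1 October 2018 is a Monday, so the first Sunday is October 7.
At the standard offset (UTC−02:00), 17:00 UTC − 2h = 15:00 Ardeph Territory standard time.
Daylight saving runs 18 March – 7 October; the standard-time date in Ardeph Territory, 5 October 2018, is inside that window, so Ardeph Territory is at UTC−01:00.
17:00 UTC − 1h = 16:00 Ardeph Territory.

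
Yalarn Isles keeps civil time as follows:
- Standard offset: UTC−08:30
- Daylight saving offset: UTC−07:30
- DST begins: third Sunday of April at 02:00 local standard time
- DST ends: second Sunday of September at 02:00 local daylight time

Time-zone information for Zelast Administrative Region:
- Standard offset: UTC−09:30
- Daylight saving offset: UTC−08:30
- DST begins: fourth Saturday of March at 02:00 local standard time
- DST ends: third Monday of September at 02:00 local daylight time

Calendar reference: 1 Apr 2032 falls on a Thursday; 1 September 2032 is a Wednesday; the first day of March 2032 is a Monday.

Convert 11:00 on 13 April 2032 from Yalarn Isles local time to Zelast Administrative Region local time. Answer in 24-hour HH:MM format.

1 April 2032 is a Thursday, so the first Sunday is April 4 and the third is April 18.
1 September 2032 is a Wednesday, so the first Sunday is September 5 and the second is September 12.
13 April 2032 is outside the daylight-saving period (18 April – 12 September), so Yalarn Isles is on standard time, UTC−08:30.
11:00 Yalarn Isles + 8h30m = 19:30 UTC.
1 March 2032 is a Monday, so the first Saturday is March 6 and the fourth is March 27.
1 September 2032 is a Wednesday, so the first Monday is September 6 and the third is September 20.
At the standard offset (UTC−09:30), 19:30 UTC − 9h30m = 10:00 Zelast Administrative Region standard time.
The standard-time date in Zelast Administrative Region, 13 April 2032, lies within the daylight-saving period (27 March – 20 September), so Zelast Administrative Region is on daylight time, UTC−08:30.
19:30 UTC − 8h30m = 11:00 Zelast Administrative Region.

11:00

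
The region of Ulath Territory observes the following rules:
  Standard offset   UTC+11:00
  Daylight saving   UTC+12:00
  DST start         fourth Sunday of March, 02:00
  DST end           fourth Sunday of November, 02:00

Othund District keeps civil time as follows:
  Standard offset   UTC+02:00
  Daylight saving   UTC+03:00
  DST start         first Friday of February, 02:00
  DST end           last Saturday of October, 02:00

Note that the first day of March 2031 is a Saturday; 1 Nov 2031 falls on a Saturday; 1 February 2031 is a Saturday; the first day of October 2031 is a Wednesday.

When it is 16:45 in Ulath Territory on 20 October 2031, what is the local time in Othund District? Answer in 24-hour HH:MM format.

07:45

1 March 2031 is a Saturday, so the first Sunday is March 2 and the fourth is March 23.
1 November 2031 is a Saturday, so the first Sunday is November 2 and the fourth is November 23.
20 October 2031 falls between 23 March and 23 November, so daylight saving is in effect and Ulath Territory is at UTC+12:00.
16:45 Ulath Territory − 12h = 04:45 UTC.
1 February 2031 is a Saturday, so the first Friday is February 7.
1 October 2031 is a Wednesday, so Saturdays fall on 4, 11, 18, 25; the last is October 25.
At the standard offset (UTC+02:00), 04:45 UTC + 2h = 06:45 Othund District standard time.
The standard-time date in Othund District, 20 October 2031, falls between 7 February and 25 October, so daylight saving is in effect and Othund District is at UTC+03:00.
04:45 UTC + 3h = 07:45 Othund District.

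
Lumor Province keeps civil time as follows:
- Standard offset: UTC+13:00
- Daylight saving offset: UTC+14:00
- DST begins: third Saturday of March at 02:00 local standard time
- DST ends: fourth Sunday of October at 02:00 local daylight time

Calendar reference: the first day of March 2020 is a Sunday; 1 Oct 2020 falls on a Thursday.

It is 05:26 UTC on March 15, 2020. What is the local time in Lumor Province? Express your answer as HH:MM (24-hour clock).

1 March 2020 is a Sunday, so the first Saturday is March 7 and the third is March 21.
1 October 2020 is a Thursday, so the first Sunday is October 4 and the fourth is October 25.
At the standard offset (UTC+13:00), 05:26 UTC + 13h = 18:26 Lumor Province standard time.
The standard-time date in Lumor Province, March 15, 2020, is outside the daylight-saving period (21 March – 25 October), so Lumor Province is on standard time, UTC+13:00.
05:26 UTC + 13h = 18:26 local.

18:26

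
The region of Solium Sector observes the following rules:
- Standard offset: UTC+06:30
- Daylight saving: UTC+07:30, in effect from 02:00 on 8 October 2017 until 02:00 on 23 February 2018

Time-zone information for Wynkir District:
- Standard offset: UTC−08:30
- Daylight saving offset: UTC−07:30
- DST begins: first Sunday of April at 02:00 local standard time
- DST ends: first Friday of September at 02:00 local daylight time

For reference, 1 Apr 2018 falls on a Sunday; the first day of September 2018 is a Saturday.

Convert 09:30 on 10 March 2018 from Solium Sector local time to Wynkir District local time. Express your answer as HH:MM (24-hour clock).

18:30

10 March 2018 is outside the daylight-saving period (8 October 2017 – 23 February 2018), so Solium Sector is on standard time, UTC+06:30.
09:30 Solium Sector − 6h30m = 03:00 UTC.
1 April 2018 is a Sunday, so the first Sunday is April 1.
1 September 2018 is a Saturday, so the first Friday is September 7.
At the standard offset (UTC−08:30), 03:00 UTC − 8h30m = 18:30 Wynkir District standard time (rolling into the previous day, 9 March 2018).
The standard-time date in Wynkir District, 9 March 2018, is outside the daylight-saving period (1 April – 7 September), so Wynkir District is on standard time, UTC−08:30.
03:00 UTC − 8h30m = 18:30 Wynkir District (rolling into the previous day, 9 March 2018).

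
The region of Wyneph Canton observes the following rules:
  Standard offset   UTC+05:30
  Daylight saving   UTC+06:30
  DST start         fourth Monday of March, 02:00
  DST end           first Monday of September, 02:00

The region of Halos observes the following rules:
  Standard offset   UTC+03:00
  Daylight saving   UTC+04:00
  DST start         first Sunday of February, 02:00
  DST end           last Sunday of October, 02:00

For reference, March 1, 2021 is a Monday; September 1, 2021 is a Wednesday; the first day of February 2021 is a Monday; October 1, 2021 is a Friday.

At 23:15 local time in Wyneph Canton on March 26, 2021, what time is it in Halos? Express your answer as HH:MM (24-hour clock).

1 March 2021 is a Monday, so the first Monday is March 1 and the fourth is March 22.
1 September 2021 is a Wednesday, so the first Monday is September 6.
March 26, 2021 falls between 22 March and 6 September, so daylight saving is in effect and Wyneph Canton is at UTC+06:30.
23:15 Wyneph Canton − 6h30m = 16:45 UTC.
1 February 2021 is a Monday, so the first Sunday is February 7.
1 October 2021 is a Friday, so Sundays fall on 3, 10, 17, 24, 31; the last is October 31.
At the standard offset (UTC+03:00), 16:45 UTC + 3h = 19:45 Halos standard time.
The standard-time date in Halos, March 26, 2021, falls between 7 February and 31 October, so daylight saving is in effect and Halos is at UTC+04:00.
16:45 UTC + 4h = 20:45 Halos.

20:45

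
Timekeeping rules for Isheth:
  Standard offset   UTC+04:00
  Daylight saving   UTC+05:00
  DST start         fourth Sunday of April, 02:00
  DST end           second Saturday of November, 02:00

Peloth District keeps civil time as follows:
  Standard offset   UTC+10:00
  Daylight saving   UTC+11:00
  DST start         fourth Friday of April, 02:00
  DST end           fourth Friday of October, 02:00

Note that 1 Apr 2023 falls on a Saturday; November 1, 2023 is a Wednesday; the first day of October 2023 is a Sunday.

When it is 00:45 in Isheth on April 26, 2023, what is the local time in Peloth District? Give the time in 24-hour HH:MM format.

1 April 2023 is a Saturday, so the first Sunday is April 2 and the fourth is April 23.
1 November 2023 is a Wednesday, so the first Saturday is November 4 and the second is November 11.
Daylight saving runs 23 April – 11 November; April 26, 2023 is inside that window, so Isheth is at UTC+05:00.
00:45 Isheth − 5h = 19:45 UTC (rolling into the previous day, 25 April 2023).
1 April 2023 is a Saturday, so the first Friday is April 7 and the fourth is April 28.
1 October 2023 is a Sunday, so the first Friday is October 6 and the fourth is October 27.
At the standard offset (UTC+10:00), 19:45 UTC + 10h = 05:45 Peloth District standard time (rolling into the next day, 26 April 2023).
Daylight saving runs 28 April – 27 October; the standard-time date in Peloth District, April 26, 2023, is outside that window, so Peloth District is on standard time at UTC+10:00.
19:45 UTC + 10h = 05:45 Peloth District (rolling into the next day, 26 April 2023).

05:45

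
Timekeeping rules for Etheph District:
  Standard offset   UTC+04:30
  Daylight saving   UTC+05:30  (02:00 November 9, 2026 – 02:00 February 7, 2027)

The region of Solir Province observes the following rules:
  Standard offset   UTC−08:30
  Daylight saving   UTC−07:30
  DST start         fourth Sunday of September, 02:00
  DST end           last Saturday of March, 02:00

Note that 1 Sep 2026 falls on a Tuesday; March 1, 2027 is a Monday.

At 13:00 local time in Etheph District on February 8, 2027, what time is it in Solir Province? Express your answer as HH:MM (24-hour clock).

01:00

February 8, 2027 is outside the daylight-saving period (9 November 2026 – 7 February 2027), so Etheph District is on standard time, UTC+04:30.
13:00 Etheph District − 4h30m = 08:30 UTC.
1 September 2026 is a Tuesday, so the first Sunday is September 6 and the fourth is September 27.
1 March 2027 is a Monday, so Saturdays fall on 6, 13, 20, 27; the last is March 27.
At the standard offset (UTC−08:30), 08:30 UTC − 8h30m = 00:00 Solir Province standard time.
The standard-time date in Solir Province, February 8, 2027, falls between 27 September 2026 and 27 March 2027, so daylight saving is in effect and Solir Province is at UTC−07:30.
08:30 UTC − 7h30m = 01:00 Solir Province.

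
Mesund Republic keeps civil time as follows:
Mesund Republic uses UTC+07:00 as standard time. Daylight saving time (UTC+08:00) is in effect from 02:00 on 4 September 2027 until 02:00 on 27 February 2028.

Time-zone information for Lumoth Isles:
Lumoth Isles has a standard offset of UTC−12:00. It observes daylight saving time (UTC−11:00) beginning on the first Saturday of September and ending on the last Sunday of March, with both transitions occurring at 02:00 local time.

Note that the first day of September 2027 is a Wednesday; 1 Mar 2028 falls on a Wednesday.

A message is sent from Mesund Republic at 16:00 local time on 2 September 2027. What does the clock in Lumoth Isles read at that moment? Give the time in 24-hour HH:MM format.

21:00

2 September 2027 does not fall between 4 September 2027 and 27 February 2028, so daylight saving is not in effect and Mesund Republic is at UTC+07:00.
16:00 Mesund Republic − 7h = 09:00 UTC.
1 September 2027 is a Wednesday, so the first Saturday is September 4.
1 March 2028 is a Wednesday, so Sundays fall on 5, 12, 19, 26; the last is March 26.
At the standard offset (UTC−12:00), 09:00 UTC − 12h = 21:00 Lumoth Isles standard time (rolling into the previous day, 1 September 2027).
Daylight saving runs 4 September 2027 – 26 March 2028; the standard-time date in Lumoth Isles, 1 September 2027, is outside that window, so Lumoth Isles is on standard time at UTC−12:00.
09:00 UTC − 12h = 21:00 Lumoth Isles (rolling into the previous day, 1 September 2027).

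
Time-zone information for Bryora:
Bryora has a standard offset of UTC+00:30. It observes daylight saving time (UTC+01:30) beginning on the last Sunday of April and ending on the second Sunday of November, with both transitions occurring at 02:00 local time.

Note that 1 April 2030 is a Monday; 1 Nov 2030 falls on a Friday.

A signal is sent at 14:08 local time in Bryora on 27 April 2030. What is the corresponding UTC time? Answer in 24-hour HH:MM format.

13:38

1 April 2030 is a Monday, so Sundays fall on 7, 14, 21, 28; the last is April 28.
1 November 2030 is a Friday, so the first Sunday is November 3 and the second is November 10.
27 April 2030 is outside the daylight-saving period (28 April – 10 November), so Bryora is on standard time, UTC+00:30.
14:08 local − 0h30m = 13:38 UTC.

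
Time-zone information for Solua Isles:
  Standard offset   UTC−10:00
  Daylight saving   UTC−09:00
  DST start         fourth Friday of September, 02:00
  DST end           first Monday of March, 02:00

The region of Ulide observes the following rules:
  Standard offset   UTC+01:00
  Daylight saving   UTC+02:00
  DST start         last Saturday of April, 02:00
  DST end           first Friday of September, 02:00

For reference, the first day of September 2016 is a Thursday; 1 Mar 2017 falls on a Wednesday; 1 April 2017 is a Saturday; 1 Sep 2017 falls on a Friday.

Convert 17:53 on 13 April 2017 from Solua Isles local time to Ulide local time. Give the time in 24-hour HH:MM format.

04:53

1 September 2016 is a Thursday, so the first Friday is September 2 and the fourth is September 23.
1 March 2017 is a Wednesday, so the first Monday is March 6.
13 April 2017 does not fall between 23 September 2016 and 6 March 2017, so daylight saving is not in effect and Solua Isles is at UTC−10:00.
17:53 Solua Isles + 10h = 03:53 UTC (rolling into the next day, 14 April 2017).
1 April 2017 is a Saturday, so Saturdays fall on 1, 8, 15, 22, 29; the last is April 29.
1 September 2017 is a Friday, so the first Friday is September 1.
At the standard offset (UTC+01:00), 03:53 UTC + 1h = 04:53 Ulide standard time.
The standard-time date in Ulide, 14 April 2017, does not fall between 29 April and 1 September, so daylight saving is not in effect and Ulide is at UTC+01:00.
03:53 UTC + 1h = 04:53 Ulide.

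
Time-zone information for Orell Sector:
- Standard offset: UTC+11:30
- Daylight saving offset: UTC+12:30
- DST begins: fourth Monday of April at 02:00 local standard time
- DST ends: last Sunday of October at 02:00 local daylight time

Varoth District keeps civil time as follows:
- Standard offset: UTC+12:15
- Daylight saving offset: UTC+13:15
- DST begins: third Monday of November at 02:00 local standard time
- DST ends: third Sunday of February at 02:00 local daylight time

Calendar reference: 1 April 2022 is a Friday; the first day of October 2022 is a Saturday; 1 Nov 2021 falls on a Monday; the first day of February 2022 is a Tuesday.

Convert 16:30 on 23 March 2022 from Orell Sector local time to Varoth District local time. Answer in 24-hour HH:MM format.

17:15

1 April 2022 is a Friday, so the first Monday is April 4 and the fourth is April 25.
1 October 2022 is a Saturday, so Sundays fall on 2, 9, 16, 23, 30; the last is October 30.
23 March 2022 does not fall between 25 April and 30 October, so daylight saving is not in effect and Orell Sector is at UTC+11:30.
16:30 Orell Sector − 11h30m = 05:00 UTC.
1 November 2021 is a Monday, so the first Monday is November 1 and the third is November 15.
1 February 2022 is a Tuesday, so the first Sunday is February 6 and the third is February 20.
At the standard offset (UTC+12:15), 05:00 UTC + 12h15m = 17:15 Varoth District standard time.
The standard-time date in Varoth District, 23 March 2022, does not fall between 15 November 2021 and 20 February 2022, so daylight saving is not in effect and Varoth District is at UTC+12:15.
05:00 UTC + 12h15m = 17:15 Varoth District.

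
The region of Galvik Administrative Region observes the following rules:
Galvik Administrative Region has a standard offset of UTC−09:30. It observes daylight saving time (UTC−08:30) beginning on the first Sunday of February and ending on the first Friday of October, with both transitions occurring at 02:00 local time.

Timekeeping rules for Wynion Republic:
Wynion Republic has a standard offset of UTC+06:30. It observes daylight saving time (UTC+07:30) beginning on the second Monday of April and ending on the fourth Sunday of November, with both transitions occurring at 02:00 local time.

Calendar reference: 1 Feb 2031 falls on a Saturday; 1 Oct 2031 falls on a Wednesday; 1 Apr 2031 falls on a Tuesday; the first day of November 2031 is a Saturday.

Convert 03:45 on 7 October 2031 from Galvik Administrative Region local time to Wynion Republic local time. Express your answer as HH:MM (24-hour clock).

20:45

1 February 2031 is a Saturday, so the first Sunday is February 2.
1 October 2031 is a Wednesday, so the first Friday is October 3.
7 October 2031 does not fall between 2 February and 3 October, so daylight saving is not in effect and Galvik Administrative Region is at UTC−09:30.
03:45 Galvik Administrative Region + 9h30m = 13:15 UTC.
1 April 2031 is a Tuesday, so the first Monday is April 7 and the second is April 14.
1 November 2031 is a Saturday, so the first Sunday is November 2 and the fourth is November 23.
At the standard offset (UTC+06:30), 13:15 UTC + 6h30m = 19:45 Wynion Republic standard time.
Daylight saving runs 14 April – 23 November; the standard-time date in Wynion Republic, 7 October 2031, is inside that window, so Wynion Republic is at UTC+07:30.
13:15 UTC + 7h30m = 20:45 Wynion Republic.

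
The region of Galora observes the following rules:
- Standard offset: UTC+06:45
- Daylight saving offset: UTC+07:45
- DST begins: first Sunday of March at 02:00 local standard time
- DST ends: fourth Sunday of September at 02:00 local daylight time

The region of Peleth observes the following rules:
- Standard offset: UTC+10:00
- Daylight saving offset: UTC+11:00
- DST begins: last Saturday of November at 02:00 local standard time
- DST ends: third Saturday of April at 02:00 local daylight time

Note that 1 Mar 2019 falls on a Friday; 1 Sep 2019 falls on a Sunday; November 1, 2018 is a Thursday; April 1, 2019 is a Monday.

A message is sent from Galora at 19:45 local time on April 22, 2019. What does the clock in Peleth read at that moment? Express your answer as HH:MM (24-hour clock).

1 March 2019 is a Friday, so the first Sunday is March 3.
1 September 2019 is a Sunday, so the first Sunday is September 1 and the fourth is September 22.
April 22, 2019 lies within the daylight-saving period (3 March – 22 September), so Galora is on daylight time, UTC+07:45.
19:45 Galora − 7h45m = 12:00 UTC.
1 November 2018 is a Thursday, so Saturdays fall on 3, 10, 17, 24; the last is November 24.
1 April 2019 is a Monday, so the first Saturday is April 6 and the third is April 20.
At the standard offset (UTC+10:00), 12:00 UTC + 10h = 22:00 Peleth standard time.
Daylight saving runs 24 November 2018 – 20 April 2019; the standard-time date in Peleth, April 22, 2019, is outside that window, so Peleth is on standard time at UTC+10:00.
12:00 UTC + 10h = 22:00 Peleth.

22:00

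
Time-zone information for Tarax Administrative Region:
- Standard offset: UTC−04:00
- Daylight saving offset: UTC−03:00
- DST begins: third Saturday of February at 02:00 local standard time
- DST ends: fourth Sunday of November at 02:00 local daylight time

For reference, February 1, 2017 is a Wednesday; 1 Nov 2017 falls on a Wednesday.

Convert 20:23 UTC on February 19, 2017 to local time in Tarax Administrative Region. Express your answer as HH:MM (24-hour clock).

17:23

1 February 2017 is a Wednesday, so the first Saturday is February 4 and the third is February 18.
1 November 2017 is a Wednesday, so the first Sunday is November 5 and the fourth is November 26.
At the standard offset (UTC−04:00), 20:23 UTC − 4h = 16:23 Tarax Administrative Region standard time.
The standard-time date in Tarax Administrative Region, February 19, 2017, falls between 18 February and 26 November, so daylight saving is in effect and Tarax Administrative Region is at UTC−03:00.
20:23 UTC − 3h = 17:23 local.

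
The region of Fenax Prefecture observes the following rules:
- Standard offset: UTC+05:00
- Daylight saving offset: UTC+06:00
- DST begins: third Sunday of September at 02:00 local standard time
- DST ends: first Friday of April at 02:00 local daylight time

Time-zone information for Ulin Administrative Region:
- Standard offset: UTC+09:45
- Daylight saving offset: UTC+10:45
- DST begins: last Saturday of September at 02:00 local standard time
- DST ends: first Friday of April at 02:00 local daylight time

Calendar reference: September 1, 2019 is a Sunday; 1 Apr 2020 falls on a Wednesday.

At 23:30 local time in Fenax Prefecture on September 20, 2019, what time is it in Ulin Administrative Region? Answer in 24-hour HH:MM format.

1 September 2019 is a Sunday, so the first Sunday is September 1 and the third is September 15.
1 April 2020 is a Wednesday, so the first Friday is April 3.
September 20, 2019 falls between 15 September 2019 and 3 April 2020, so daylight saving is in effect and Fenax Prefecture is at UTC+06:00.
23:30 Fenax Prefecture − 6h = 17:30 UTC.
1 September 2019 is a Sunday, so Saturdays fall on 7, 14, 21, 28; the last is September 28.
1 April 2020 is a Wednesday, so the first Friday is April 3.
At the standard offset (UTC+09:45), 17:30 UTC + 9h45m = 03:15 Ulin Administrative Region standard time (rolling into the next day, 21 September 2019).
The standard-time date in Ulin Administrative Region, September 21, 2019, is outside the daylight-saving period (28 September 2019 – 3 April 2020), so Ulin Administrative Region is on standard time, UTC+09:45.
17:30 UTC + 9h45m = 03:15 Ulin Administrative Region (rolling into the next day, 21 September 2019).

03:15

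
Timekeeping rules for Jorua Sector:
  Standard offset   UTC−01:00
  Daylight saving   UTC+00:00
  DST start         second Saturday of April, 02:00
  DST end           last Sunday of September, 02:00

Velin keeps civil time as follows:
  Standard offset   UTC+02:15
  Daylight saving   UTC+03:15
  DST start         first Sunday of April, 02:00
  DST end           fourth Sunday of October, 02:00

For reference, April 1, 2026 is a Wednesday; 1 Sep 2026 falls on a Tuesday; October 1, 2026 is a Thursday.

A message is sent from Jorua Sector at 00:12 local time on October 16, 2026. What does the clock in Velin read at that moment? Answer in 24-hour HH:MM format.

04:27

1 April 2026 is a Wednesday, so the first Saturday is April 4 and the second is April 11.
1 September 2026 is a Tuesday, so Sundays fall on 6, 13, 20, 27; the last is September 27.
October 16, 2026 is outside the daylight-saving period (11 April – 27 September), so Jorua Sector is on standard time, UTC−01:00.
00:12 Jorua Sector + 1h = 01:12 UTC.
1 April 2026 is a Wednesday, so the first Sunday is April 5.
1 October 2026 is a Thursday, so the first Sunday is October 4 and the fourth is October 25.
At the standard offset (UTC+02:15), 01:12 UTC + 2h15m = 03:27 Velin standard time.
The standard-time date in Velin, October 16, 2026, falls between 5 April and 25 October, so daylight saving is in effect and Velin is at UTC+03:15.
01:12 UTC + 3h15m = 04:27 Velin.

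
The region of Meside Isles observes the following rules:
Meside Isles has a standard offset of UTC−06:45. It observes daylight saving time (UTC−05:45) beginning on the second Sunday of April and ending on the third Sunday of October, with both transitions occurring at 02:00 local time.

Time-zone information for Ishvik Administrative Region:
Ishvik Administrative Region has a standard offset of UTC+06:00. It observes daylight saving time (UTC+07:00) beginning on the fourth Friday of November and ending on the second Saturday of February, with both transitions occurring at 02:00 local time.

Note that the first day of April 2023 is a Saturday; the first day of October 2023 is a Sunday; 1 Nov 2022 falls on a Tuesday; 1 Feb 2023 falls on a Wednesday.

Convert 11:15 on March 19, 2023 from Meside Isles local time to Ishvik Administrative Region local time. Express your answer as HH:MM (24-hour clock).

00:00

1 April 2023 is a Saturday, so the first Sunday is April 2 and the second is April 9.
1 October 2023 is a Sunday, so the first Sunday is October 1 and the third is October 15.
Daylight saving runs 9 April – 15 October; March 19, 2023 is outside that window, so Meside Isles is on standard time at UTC−06:45.
11:15 Meside Isles + 6h45m = 18:00 UTC.
1 November 2022 is a Tuesday, so the first Friday is November 4 and the fourth is November 25.
1 February 2023 is a Wednesday, so the first Saturday is February 4 and the second is February 11.
At the standard offset (UTC+06:00), 18:00 UTC + 6h = 00:00 Ishvik Administrative Region standard time (rolling into the next day, 20 March 2023).
Daylight saving runs 25 November 2022 – 11 February 2023; the standard-time date in Ishvik Administrative Region, March 20, 2023, is outside that window, so Ishvik Administrative Region is on standard time at UTC+06:00.
18:00 UTC + 6h = 00:00 Ishvik Administrative Region (rolling into the next day, 20 March 2023).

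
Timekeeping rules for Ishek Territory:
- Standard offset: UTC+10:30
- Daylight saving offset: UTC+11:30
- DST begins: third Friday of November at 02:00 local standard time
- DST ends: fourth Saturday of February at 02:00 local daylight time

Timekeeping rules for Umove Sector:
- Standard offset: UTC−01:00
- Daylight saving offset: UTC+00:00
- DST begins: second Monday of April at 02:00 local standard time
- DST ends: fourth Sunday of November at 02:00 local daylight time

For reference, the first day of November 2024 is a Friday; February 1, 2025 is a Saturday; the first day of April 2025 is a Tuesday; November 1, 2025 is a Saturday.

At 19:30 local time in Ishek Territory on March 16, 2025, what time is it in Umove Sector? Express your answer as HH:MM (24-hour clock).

1 November 2024 is a Friday, so the first Friday is November 1 and the third is November 15.
1 February 2025 is a Saturday, so the first Saturday is February 1 and the fourth is February 22.
March 16, 2025 does not fall between 15 November 2024 and 22 February 2025, so daylight saving is not in effect and Ishek Territory is at UTC+10:30.
19:30 Ishek Territory − 10h30m = 09:00 UTC.
1 April 2025 is a Tuesday, so the first Monday is April 7 and the second is April 14.
1 November 2025 is a Saturday, so the first Sunday is November 2 and the fourth is November 23.
At the standard offset (UTC−01:00), 09:00 UTC − 1h = 08:00 Umove Sector standard time.
The standard-time date in Umove Sector, March 16, 2025, does not fall between 14 April and 23 November, so daylight saving is not in effect and Umove Sector is at UTC−01:00.
09:00 UTC − 1h = 08:00 Umove Sector.

08:00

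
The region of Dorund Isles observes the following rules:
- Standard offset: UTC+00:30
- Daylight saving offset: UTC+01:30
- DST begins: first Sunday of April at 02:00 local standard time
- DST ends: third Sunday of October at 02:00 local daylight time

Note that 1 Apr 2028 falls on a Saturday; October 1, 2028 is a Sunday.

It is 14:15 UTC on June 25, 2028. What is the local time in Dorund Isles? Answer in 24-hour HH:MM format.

15:45

1 April 2028 is a Saturday, so the first Sunday is April 2.
1 October 2028 is a Sunday, so the first Sunday is October 1 and the third is October 15.
At the standard offset (UTC+00:30), 14:15 UTC + 0h30m = 14:45 Dorund Isles standard time.
The standard-time date in Dorund Isles, June 25, 2028, lies within the daylight-saving period (2 April – 15 October), so Dorund Isles is on daylight time, UTC+01:30.
14:15 UTC + 1h30m = 15:45 local.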